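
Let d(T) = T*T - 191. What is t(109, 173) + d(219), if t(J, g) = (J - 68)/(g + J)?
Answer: 13471181/282 ≈ 47770.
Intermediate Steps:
d(T) = -191 + T² (d(T) = T² - 191 = -191 + T²)
t(J, g) = (-68 + J)/(J + g)
t(109, 173) + d(219) = (-68 + 109)/(109 + 173) + (-191 + 219²) = 41/282 + (-191 + 47961) = (1/282)*41 + 47770 = 41/282 + 47770 = 13471181/282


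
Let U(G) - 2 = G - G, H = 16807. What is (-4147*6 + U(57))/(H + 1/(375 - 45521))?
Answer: -1123232480/758768821 ≈ -1.4803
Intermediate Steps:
U(G) = 2 (U(G) = 2 + (G - G) = 2 + 0 = 2)
(-4147*6 + U(57))/(H + 1/(375 - 45521)) = (-4147*6 + 2)/(16807 + 1/(375 - 45521)) = (-24882 + 2)/(16807 + 1/(-45146)) = -24880/(16807 - 1/45146) = -24880/758768821/45146 = -24880*45146/758768821 = -1123232480/758768821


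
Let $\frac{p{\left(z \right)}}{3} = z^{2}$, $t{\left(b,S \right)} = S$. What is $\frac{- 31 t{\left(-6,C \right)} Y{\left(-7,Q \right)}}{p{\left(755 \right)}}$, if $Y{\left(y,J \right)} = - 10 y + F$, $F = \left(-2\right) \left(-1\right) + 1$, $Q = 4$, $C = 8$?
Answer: $- \frac{18104}{1710075} \approx -0.010587$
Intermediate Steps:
$F = 3$ ($F = 2 + 1 = 3$)
$Y{\left(y,J \right)} = 3 - 10 y$ ($Y{\left(y,J \right)} = - 10 y + 3 = 3 - 10 y$)
$p{\left(z \right)} = 3 z^{2}$
$\frac{- 31 t{\left(-6,C \right)} Y{\left(-7,Q \right)}}{p{\left(755 \right)}} = \frac{\left(-31\right) 8 \left(3 - -70\right)}{3 \cdot 755^{2}} = \frac{\left(-248\right) \left(3 + 70\right)}{3 \cdot 570025} = \frac{\left(-248\right) 73}{1710075} = \left(-18104\right) \frac{1}{1710075} = - \frac{18104}{1710075}$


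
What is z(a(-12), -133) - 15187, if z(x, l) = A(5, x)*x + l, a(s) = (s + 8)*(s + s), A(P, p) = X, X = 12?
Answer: -14168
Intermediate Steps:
A(P, p) = 12
a(s) = 2*s*(8 + s) (a(s) = (8 + s)*(2*s) = 2*s*(8 + s))
z(x, l) = l + 12*x (z(x, l) = 12*x + l = l + 12*x)
z(a(-12), -133) - 15187 = (-133 + 12*(2*(-12)*(8 - 12))) - 15187 = (-133 + 12*(2*(-12)*(-4))) - 15187 = (-133 + 12*96) - 15187 = (-133 + 1152) - 15187 = 1019 - 15187 = -14168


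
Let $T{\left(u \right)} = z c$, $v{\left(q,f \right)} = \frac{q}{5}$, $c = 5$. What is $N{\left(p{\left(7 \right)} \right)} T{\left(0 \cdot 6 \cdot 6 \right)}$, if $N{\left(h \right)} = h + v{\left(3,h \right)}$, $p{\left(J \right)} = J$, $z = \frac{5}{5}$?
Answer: $38$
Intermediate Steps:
$v{\left(q,f \right)} = \frac{q}{5}$ ($v{\left(q,f \right)} = q \frac{1}{5} = \frac{q}{5}$)
$z = 1$ ($z = 5 \cdot \frac{1}{5} = 1$)
$N{\left(h \right)} = \frac{3}{5} + h$ ($N{\left(h \right)} = h + \frac{1}{5} \cdot 3 = h + \frac{3}{5} = \frac{3}{5} + h$)
$T{\left(u \right)} = 5$ ($T{\left(u \right)} = 1 \cdot 5 = 5$)
$N{\left(p{\left(7 \right)} \right)} T{\left(0 \cdot 6 \cdot 6 \right)} = \left(\frac{3}{5} + 7\right) 5 = \frac{38}{5} \cdot 5 = 38$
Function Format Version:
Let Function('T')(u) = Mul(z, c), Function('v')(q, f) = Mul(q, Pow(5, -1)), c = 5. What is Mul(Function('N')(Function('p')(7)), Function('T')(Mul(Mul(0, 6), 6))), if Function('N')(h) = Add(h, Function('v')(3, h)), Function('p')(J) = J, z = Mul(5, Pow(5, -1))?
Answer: 38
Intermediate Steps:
Function('v')(q, f) = Mul(Rational(1, 5), q) (Function('v')(q, f) = Mul(q, Rational(1, 5)) = Mul(Rational(1, 5), q))
z = 1 (z = Mul(5, Rational(1, 5)) = 1)
Function('N')(h) = Add(Rational(3, 5), h) (Function('N')(h) = Add(h, Mul(Rational(1, 5), 3)) = Add(h, Rational(3, 5)) = Add(Rational(3, 5), h))
Function('T')(u) = 5 (Function('T')(u) = Mul(1, 5) = 5)
Mul(Function('N')(Function('p')(7)), Function('T')(Mul(Mul(0, 6), 6))) = Mul(Add(Rational(3, 5), 7), 5) = Mul(Rational(38, 5), 5) = 38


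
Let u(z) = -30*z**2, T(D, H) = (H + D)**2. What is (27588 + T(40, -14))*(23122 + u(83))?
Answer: -5187800672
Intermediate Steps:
T(D, H) = (D + H)**2
(27588 + T(40, -14))*(23122 + u(83)) = (27588 + (40 - 14)**2)*(23122 - 30*83**2) = (27588 + 26**2)*(23122 - 30*6889) = (27588 + 676)*(23122 - 206670) = 28264*(-183548) = -5187800672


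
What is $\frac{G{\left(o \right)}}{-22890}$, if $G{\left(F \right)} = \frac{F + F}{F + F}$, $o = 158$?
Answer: $- \frac{1}{22890} \approx -4.3687 \cdot 10^{-5}$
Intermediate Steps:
$G{\left(F \right)} = 1$ ($G{\left(F \right)} = \frac{2 F}{2 F} = 2 F \frac{1}{2 F} = 1$)
$\frac{G{\left(o \right)}}{-22890} = 1 \frac{1}{-22890} = 1 \left(- \frac{1}{22890}\right) = - \frac{1}{22890}$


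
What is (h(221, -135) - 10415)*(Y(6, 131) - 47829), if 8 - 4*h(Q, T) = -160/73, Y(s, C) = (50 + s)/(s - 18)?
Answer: 109076401609/219 ≈ 4.9807e+8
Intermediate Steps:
Y(s, C) = (50 + s)/(-18 + s)
h(Q, T) = 186/73 (h(Q, T) = 2 - (-40)/73 = 2 - 1/4*(-160/73) = 2 + 40/73 = 186/73)
(h(221, -135) - 10415)*(Y(6, 131) - 47829) = (186/73 - 10415)*((50 + 6)/(-18 + 6) - 47829) = -760109*(56/(-12) - 47829)/73 = -760109*(-1/12*56 - 47829)/73 = -760109*(-14/3 - 47829)/73 = -760109/73*(-143501/3) = 109076401609/219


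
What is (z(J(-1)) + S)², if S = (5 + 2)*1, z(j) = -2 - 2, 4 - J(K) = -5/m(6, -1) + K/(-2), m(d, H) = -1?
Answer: 9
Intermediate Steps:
J(K) = -1 + K/2 (J(K) = 4 - (-5/(-1) + K/(-2)) = 4 - (-5*(-1) + K*(-½)) = 4 - (5 - K/2) = 4 + (-5 + K/2) = -1 + K/2)
z(j) = -4
S = 7 (S = 7*1 = 7)
(z(J(-1)) + S)² = (-4 + 7)² = 3² = 9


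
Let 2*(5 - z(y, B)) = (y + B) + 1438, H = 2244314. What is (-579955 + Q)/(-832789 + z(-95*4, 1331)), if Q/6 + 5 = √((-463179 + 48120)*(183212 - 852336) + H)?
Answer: 1159970/1667957 - 12*√277728182630/1667957 ≈ -3.0960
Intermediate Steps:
z(y, B) = -714 - B/2 - y/2 (z(y, B) = 5 - ((y + B) + 1438)/2 = 5 - ((B + y) + 1438)/2 = 5 - (1438 + B + y)/2 = 5 + (-719 - B/2 - y/2) = -714 - B/2 - y/2)
Q = -30 + 6*√277728182630 (Q = -30 + 6*√((-463179 + 48120)*(183212 - 852336) + 2244314) = -30 + 6*√(-415059*(-669124) + 2244314) = -30 + 6*√(277725938316 + 2244314) = -30 + 6*√277728182630 ≈ 3.1620e+6)
(-579955 + Q)/(-832789 + z(-95*4, 1331)) = (-579955 + (-30 + 6*√277728182630))/(-832789 + (-714 - ½*1331 - (-95)*4/2)) = (-579985 + 6*√277728182630)/(-832789 + (-714 - 1331/2 - ½*(-380))) = (-579985 + 6*√277728182630)/(-832789 + (-714 - 1331/2 + 190)) = (-579985 + 6*√277728182630)/(-832789 - 2379/2) = (-579985 + 6*√277728182630)/(-1667957/2) = (-579985 + 6*√277728182630)*(-2/1667957) = 1159970/1667957 - 12*√277728182630/1667957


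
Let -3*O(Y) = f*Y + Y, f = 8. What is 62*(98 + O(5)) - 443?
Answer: 4703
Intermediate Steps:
O(Y) = -3*Y (O(Y) = -(8*Y + Y)/3 = -3*Y)
62*(98 + O(5)) - 443 = 62*(98 - 3*5) - 443 = 62*(98 - 15) - 443 = 62*83 - 443 = 5146 - 443 = 4703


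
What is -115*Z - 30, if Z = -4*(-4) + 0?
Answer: -1870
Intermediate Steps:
Z = 16 (Z = 16 + 0 = 16)
-115*Z - 30 = -115*16 - 30 = -1840 - 30 = -1870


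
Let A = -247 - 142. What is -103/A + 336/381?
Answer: 56649/49403 ≈ 1.1467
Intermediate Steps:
A = -389
-103/A + 336/381 = -103/(-389) + 336/381 = -103*(-1/389) + 336*(1/381) = 103/389 + 112/127 = 56649/49403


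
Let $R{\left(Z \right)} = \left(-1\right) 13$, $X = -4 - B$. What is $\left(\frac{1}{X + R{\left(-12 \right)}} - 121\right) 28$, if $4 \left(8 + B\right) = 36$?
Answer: $- \frac{30506}{9} \approx -3389.6$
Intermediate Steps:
$B = 1$ ($B = -8 + \frac{1}{4} \cdot 36 = -8 + 9 = 1$)
$X = -5$ ($X = -4 - 1 = -5$)
$R{\left(Z \right)} = -13$
$\left(\frac{1}{X + R{\left(-12 \right)}} - 121\right) 28 = \left(\frac{1}{-5 - 13} - 121\right) 28 = \left(\frac{1}{-18} - 121\right) 28 = \left(- \frac{1}{18} - 121\right) 28 = \left(- \frac{2179}{18}\right) 28 = - \frac{30506}{9}$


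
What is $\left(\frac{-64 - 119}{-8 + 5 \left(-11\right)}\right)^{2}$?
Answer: $\frac{3721}{441} \approx 8.4376$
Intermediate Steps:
$\left(\frac{-64 - 119}{-8 + 5 \left(-11\right)}\right)^{2} = \left(- \frac{183}{-8 - 55}\right)^{2} = \left(- \frac{183}{-63}\right)^{2} = \left(\left(-183\right) \left(- \frac{1}{63}\right)\right)^{2} = \left(\frac{61}{21}\right)^{2} = \frac{3721}{441}$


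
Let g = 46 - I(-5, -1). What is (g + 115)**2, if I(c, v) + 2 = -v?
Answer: 26244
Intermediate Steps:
I(c, v) = -2 - v
g = 47 (g = 46 - (-2 - 1*(-1)) = 46 - (-2 + 1) = 46 - 1*(-1) = 46 + 1 = 47)
(g + 115)**2 = (47 + 115)**2 = 162**2 = 26244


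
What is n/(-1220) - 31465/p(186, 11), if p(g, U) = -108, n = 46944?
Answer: 8329337/32940 ≈ 252.86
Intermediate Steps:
n/(-1220) - 31465/p(186, 11) = 46944/(-1220) - 31465/(-108) = 46944*(-1/1220) - 31465*(-1/108) = -11736/305 + 31465/108 = 8329337/32940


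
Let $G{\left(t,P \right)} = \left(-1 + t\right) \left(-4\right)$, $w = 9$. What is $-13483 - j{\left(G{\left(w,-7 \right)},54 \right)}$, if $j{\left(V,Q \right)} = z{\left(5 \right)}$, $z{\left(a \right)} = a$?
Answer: $-13488$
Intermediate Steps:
$G{\left(t,P \right)} = 4 - 4 t$
$j{\left(V,Q \right)} = 5$
$-13483 - j{\left(G{\left(w,-7 \right)},54 \right)} = -13483 - 5 = -13488$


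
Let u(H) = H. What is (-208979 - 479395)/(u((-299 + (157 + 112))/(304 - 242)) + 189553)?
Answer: -10669797/2938064 ≈ -3.6316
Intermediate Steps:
(-208979 - 479395)/(u((-299 + (157 + 112))/(304 - 242)) + 189553) = (-208979 - 479395)/((-299 + (157 + 112))/(304 - 242) + 189553) = -688374/((-299 + 269)/62 + 189553) = -688374/(-30*1/62 + 189553) = -688374/(-15/31 + 189553) = -688374/5876128/31 = -688374*31/5876128 = -10669797/2938064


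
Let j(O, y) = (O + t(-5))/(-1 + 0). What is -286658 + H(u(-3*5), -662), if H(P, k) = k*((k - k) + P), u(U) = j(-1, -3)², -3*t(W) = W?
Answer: -2582570/9 ≈ -2.8695e+5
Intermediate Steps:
t(W) = -W/3
j(O, y) = -5/3 - O (j(O, y) = (O - ⅓*(-5))/(-1 + 0) = (O + 5/3)/(-1) = (5/3 + O)*(-1) = -5/3 - O)
u(U) = 4/9 (u(U) = (-5/3 - 1*(-1))² = (-5/3 + 1)² = (-⅔)² = 4/9)
H(P, k) = P*k (H(P, k) = k*(0 + P) = k*P = P*k)
-286658 + H(u(-3*5), -662) = -286658 + (4/9)*(-662) = -286658 - 2648/9 = -2582570/9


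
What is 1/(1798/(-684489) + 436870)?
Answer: 684489/299032707632 ≈ 2.2890e-6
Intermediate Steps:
1/(1798/(-684489) + 436870) = 1/(1798*(-1/684489) + 436870) = 1/(-1798/684489 + 436870) = 1/(299032707632/684489) = 684489/299032707632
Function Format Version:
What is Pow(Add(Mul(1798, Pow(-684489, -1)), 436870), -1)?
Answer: Rational(684489, 299032707632) ≈ 2.2890e-6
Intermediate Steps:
Pow(Add(Mul(1798, Pow(-684489, -1)), 436870), -1) = Pow(Add(Mul(1798, Rational(-1, 684489)), 436870), -1) = Pow(Add(Rational(-1798, 684489), 436870), -1) = Pow(Rational(299032707632, 684489), -1) = Rational(684489, 299032707632)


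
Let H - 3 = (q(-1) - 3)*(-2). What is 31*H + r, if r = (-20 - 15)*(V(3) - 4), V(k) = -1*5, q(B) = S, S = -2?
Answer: 718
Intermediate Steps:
q(B) = -2
V(k) = -5
r = 315 (r = (-20 - 15)*(-5 - 4) = -35*(-9) = 315)
H = 13 (H = 3 + (-2 - 3)*(-2) = 3 - 5*(-2) = 3 + 10 = 13)
31*H + r = 31*13 + 315 = 403 + 315 = 718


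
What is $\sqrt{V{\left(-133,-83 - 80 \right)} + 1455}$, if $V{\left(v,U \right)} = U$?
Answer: $2 \sqrt{323} \approx 35.944$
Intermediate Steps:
$\sqrt{V{\left(-133,-83 - 80 \right)} + 1455} = \sqrt{\left(-83 - 80\right) + 1455} = \sqrt{-163 + 1455} = \sqrt{1292} = 2 \sqrt{323}$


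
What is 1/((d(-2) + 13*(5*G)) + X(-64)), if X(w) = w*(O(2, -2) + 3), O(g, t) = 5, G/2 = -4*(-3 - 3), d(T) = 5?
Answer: 1/2613 ≈ 0.00038270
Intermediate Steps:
G = 48 (G = 2*(-4*(-3 - 3)) = 2*(-4*(-6)) = 2*24 = 48)
X(w) = 8*w (X(w) = w*(5 + 3) = w*8 = 8*w)
1/((d(-2) + 13*(5*G)) + X(-64)) = 1/((5 + 13*(5*48)) + 8*(-64)) = 1/((5 + 13*240) - 512) = 1/((5 + 3120) - 512) = 1/(3125 - 512) = 1/2613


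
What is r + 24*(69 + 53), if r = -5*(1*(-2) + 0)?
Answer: 2938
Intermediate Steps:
r = 10 (r = -5*(-2 + 0) = -5*(-2) = 10)
r + 24*(69 + 53) = 10 + 24*(69 + 53) = 10 + 24*122 = 10 + 2928 = 2938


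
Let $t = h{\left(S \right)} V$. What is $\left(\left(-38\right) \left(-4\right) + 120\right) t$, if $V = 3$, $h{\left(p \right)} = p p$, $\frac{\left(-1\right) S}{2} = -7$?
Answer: $159936$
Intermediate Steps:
$S = 14$ ($S = \left(-2\right) \left(-7\right) = 14$)
$h{\left(p \right)} = p^{2}$
$t = 588$ ($t = 14^{2} \cdot 3 = 196 \cdot 3 = 588$)
$\left(\left(-38\right) \left(-4\right) + 120\right) t = \left(\left(-38\right) \left(-4\right) + 120\right) 588 = \left(152 + 120\right) 588 = 272 \cdot 588 = 159936$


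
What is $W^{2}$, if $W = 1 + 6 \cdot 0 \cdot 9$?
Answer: $1$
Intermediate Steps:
$W = 1$ ($W = 1 + 0 \cdot 9 = 1 + 0 = 1$)
$W^{2} = 1^{2} = 1$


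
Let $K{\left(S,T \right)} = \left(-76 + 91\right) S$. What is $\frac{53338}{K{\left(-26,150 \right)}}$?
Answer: $- \frac{26669}{195} \approx -136.76$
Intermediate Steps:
$K{\left(S,T \right)} = 15 S$
$\frac{53338}{K{\left(-26,150 \right)}} = \frac{53338}{15 \left(-26\right)} = \frac{53338}{-390} = 53338 \left(- \frac{1}{390}\right) = - \frac{26669}{195}$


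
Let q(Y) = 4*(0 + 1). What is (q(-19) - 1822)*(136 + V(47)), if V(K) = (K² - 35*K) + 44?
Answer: -1352592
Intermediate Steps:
V(K) = 44 + K² - 35*K
q(Y) = 4 (q(Y) = 4*1 = 4)
(q(-19) - 1822)*(136 + V(47)) = (4 - 1822)*(136 + (44 + 47² - 35*47)) = -1818*(136 + (44 + 2209 - 1645)) = -1818*(136 + 608) = -1818*744 = -1352592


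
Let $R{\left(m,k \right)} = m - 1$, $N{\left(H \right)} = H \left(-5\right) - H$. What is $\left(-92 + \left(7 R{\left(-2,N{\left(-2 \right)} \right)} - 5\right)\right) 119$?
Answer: $-14042$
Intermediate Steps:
$N{\left(H \right)} = - 6 H$ ($N{\left(H \right)} = - 5 H - H = - 6 H$)
$R{\left(m,k \right)} = -1 + m$ ($R{\left(m,k \right)} = m - 1 = -1 + m$)
$\left(-92 + \left(7 R{\left(-2,N{\left(-2 \right)} \right)} - 5\right)\right) 119 = \left(-92 + \left(7 \left(-1 - 2\right) - 5\right)\right) 119 = \left(-92 + \left(7 \left(-3\right) - 5\right)\right) 119 = \left(-92 - 26\right) 119 = \left(-118\right) 119 = -14042$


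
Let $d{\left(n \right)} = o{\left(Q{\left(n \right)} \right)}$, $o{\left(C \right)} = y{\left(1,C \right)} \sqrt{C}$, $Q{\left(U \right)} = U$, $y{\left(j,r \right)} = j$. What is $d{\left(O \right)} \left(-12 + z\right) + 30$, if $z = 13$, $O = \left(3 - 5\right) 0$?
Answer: $30$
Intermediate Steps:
$O = 0$ ($O = \left(-2\right) 0 = 0$)
$o{\left(C \right)} = \sqrt{C}$ ($o{\left(C \right)} = 1 \sqrt{C} = \sqrt{C}$)
$d{\left(n \right)} = \sqrt{n}$
$d{\left(O \right)} \left(-12 + z\right) + 30 = \sqrt{0} \left(-12 + 13\right) + 30 = 0 \cdot 1 + 30 = 0 + 30 = 30$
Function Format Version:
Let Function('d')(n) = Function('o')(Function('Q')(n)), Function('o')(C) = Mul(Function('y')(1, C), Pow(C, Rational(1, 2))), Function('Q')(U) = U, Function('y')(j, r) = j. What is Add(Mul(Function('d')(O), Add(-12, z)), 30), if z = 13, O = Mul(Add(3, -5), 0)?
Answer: 30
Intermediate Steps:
O = 0 (O = Mul(-2, 0) = 0)
Function('o')(C) = Pow(C, Rational(1, 2)) (Function('o')(C) = Mul(1, Pow(C, Rational(1, 2))) = Pow(C, Rational(1, 2)))
Function('d')(n) = Pow(n, Rational(1, 2))
Add(Mul(Function('d')(O), Add(-12, z)), 30) = Add(Mul(Pow(0, Rational(1, 2)), Add(-12, 13)), 30) = Add(Mul(0, 1), 30) = Add(0, 30) = 30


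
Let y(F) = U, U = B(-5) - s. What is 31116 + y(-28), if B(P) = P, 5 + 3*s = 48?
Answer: 93290/3 ≈ 31097.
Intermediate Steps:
s = 43/3 (s = -5/3 + (⅓)*48 = -5/3 + 16 = 43/3 ≈ 14.333)
U = -58/3 (U = -5 - 1*43/3 = -5 - 43/3 = -58/3 ≈ -19.333)
y(F) = -58/3
31116 + y(-28) = 31116 - 58/3 = 93290/3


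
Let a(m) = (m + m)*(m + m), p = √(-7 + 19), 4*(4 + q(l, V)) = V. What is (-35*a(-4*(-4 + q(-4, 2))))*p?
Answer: -252000*√3 ≈ -4.3648e+5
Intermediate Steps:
q(l, V) = -4 + V/4
p = 2*√3 (p = √12 = 2*√3 ≈ 3.4641)
a(m) = 4*m² (a(m) = (2*m)*(2*m) = 4*m²)
(-35*a(-4*(-4 + q(-4, 2))))*p = (-140*(-4*(-4 + (-4 + (¼)*2)))²)*(2*√3) = (-140*(-4*(-4 + (-4 + ½)))²)*(2*√3) = (-140*(-4*(-4 - 7/2))²)*(2*√3) = (-140*(-4*(-15/2))²)*(2*√3) = (-140*30²)*(2*√3) = (-140*900)*(2*√3) = (-35*3600)*(2*√3) = -252000*√3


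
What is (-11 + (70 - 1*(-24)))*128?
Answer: 10624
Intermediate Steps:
(-11 + (70 - 1*(-24)))*128 = (-11 + (70 + 24))*128 = (-11 + 94)*128 = 83*128 = 10624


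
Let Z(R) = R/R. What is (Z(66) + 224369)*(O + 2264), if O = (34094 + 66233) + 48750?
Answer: 33956380170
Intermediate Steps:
O = 149077 (O = 100327 + 48750 = 149077)
Z(R) = 1
(Z(66) + 224369)*(O + 2264) = (1 + 224369)*(149077 + 2264) = 224370*151341 = 33956380170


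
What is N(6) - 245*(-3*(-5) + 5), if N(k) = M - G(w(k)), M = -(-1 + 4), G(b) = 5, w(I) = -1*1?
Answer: -4908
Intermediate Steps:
w(I) = -1
M = -3 (M = -1*3 = -3)
N(k) = -8 (N(k) = -3 - 1*5 = -3 - 5 = -8)
N(6) - 245*(-3*(-5) + 5) = -8 - 245*(-3*(-5) + 5) = -8 - 245*(15 + 5) = -8 - 245*20 = -8 - 4900 = -4908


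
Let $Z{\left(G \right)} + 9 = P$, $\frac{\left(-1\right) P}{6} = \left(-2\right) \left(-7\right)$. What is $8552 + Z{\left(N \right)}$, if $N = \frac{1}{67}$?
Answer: $8459$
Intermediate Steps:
$N = \frac{1}{67} \approx 0.014925$
$P = -84$ ($P = - 6 \left(\left(-2\right) \left(-7\right)\right) = \left(-6\right) 14 = -84$)
$Z{\left(G \right)} = -93$ ($Z{\left(G \right)} = -9 - 84 = -93$)
$8552 + Z{\left(N \right)} = 8552 - 93 = 8459$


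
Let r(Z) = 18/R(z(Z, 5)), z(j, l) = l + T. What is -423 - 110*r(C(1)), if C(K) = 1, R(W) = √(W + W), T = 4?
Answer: -423 - 330*√2 ≈ -889.69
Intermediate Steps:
z(j, l) = 4 + l (z(j, l) = l + 4 = 4 + l)
R(W) = √2*√W (R(W) = √(2*W) = √2*√W)
r(Z) = 3*√2 (r(Z) = 18/((√2*√(4 + 5))) = 18/((√2*√9)) = 18/((√2*3)) = 18/((3*√2)) = 18*(√2/6) = 3*√2)
-423 - 110*r(C(1)) = -423 - 330*√2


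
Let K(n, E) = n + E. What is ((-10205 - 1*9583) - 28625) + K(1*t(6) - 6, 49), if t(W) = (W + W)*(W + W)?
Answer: -48226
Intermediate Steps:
t(W) = 4*W² (t(W) = (2*W)*(2*W) = 4*W²)
K(n, E) = E + n
((-10205 - 1*9583) - 28625) + K(1*t(6) - 6, 49) = ((-10205 - 1*9583) - 28625) + (49 + (1*(4*6²) - 6)) = ((-10205 - 9583) - 28625) + (49 + (1*(4*36) - 6)) = (-19788 - 28625) + (49 + (1*144 - 6)) = -48413 + (49 + (144 - 6)) = -48413 + (49 + 138) = -48413 + 187 = -48226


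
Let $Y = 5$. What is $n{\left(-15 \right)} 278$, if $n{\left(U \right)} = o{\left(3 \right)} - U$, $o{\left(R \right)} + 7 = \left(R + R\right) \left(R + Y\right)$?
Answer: $15568$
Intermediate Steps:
$o{\left(R \right)} = -7 + 2 R \left(5 + R\right)$ ($o{\left(R \right)} = -7 + \left(R + R\right) \left(R + 5\right) = -7 + 2 R \left(5 + R\right)$)
$n{\left(U \right)} = 41 - U$ ($n{\left(U \right)} = \left(-7 + 2 \cdot 3^{2} + 10 \cdot 3\right) - U = \left(-7 + 2 \cdot 9 + 30\right) - U = \left(-7 + 18 + 30\right) - U = 41 - U$)
$n{\left(-15 \right)} 278 = \left(41 - -15\right) 278 = \left(41 + 15\right) 278 = 56 \cdot 278 = 15568$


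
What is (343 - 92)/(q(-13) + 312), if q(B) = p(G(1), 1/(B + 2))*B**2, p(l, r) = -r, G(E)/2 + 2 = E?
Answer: 2761/3601 ≈ 0.76673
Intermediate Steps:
G(E) = -4 + 2*E
q(B) = -B**2/(2 + B) (q(B) = (-1/(B + 2))*B**2 = (-1/(2 + B))*B**2 = -B**2/(2 + B))
(343 - 92)/(q(-13) + 312) = (343 - 92)/(-1*(-13)**2/(2 - 13) + 312) = 251/(-1*169/(-11) + 312) = 251/(-1*169*(-1/11) + 312) = 251/(169/11 + 312) = 251/(3601/11) = 251*(11/3601) = 2761/3601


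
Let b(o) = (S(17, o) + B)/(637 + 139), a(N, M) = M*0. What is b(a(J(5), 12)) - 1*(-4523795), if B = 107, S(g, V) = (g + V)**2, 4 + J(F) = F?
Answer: 877616329/194 ≈ 4.5238e+6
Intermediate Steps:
J(F) = -4 + F
S(g, V) = (V + g)**2
a(N, M) = 0
b(o) = 107/776 + (17 + o)**2/776 (b(o) = ((o + 17)**2 + 107)/(637 + 139) = ((17 + o)**2 + 107)/776 = (107 + (17 + o)**2)*(1/776) = 107/776 + (17 + o)**2/776)
b(a(J(5), 12)) - 1*(-4523795) = (107/776 + (17 + 0)**2/776) - 1*(-4523795) = (107/776 + (1/776)*17**2) + 4523795 = (107/776 + (1/776)*289) + 4523795 = (107/776 + 289/776) + 4523795 = 99/194 + 4523795 = 877616329/194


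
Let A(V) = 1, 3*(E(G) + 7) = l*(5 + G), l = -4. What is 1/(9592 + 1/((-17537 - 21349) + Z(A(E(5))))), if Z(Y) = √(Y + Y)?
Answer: 14504264535562/139124905052116193 + √2/139124905052116193 ≈ 0.00010425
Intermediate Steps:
E(G) = -41/3 - 4*G/3 (E(G) = -7 + (-4*(5 + G))/3 = -7 + (-20 - 4*G)/3 = -7 + (-20/3 - 4*G/3) = -41/3 - 4*G/3)
Z(Y) = √2*√Y (Z(Y) = √(2*Y) = √2*√Y)
1/(9592 + 1/((-17537 - 21349) + Z(A(E(5))))) = 1/(9592 + 1/((-17537 - 21349) + √2*√1)) = 1/(9592 + 1/(-38886 + √2*1)) = 1/(9592 + 1/(-38886 + √2))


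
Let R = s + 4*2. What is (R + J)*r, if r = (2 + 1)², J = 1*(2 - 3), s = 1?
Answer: 72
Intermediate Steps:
J = -1 (J = 1*(-1) = -1)
R = 9 (R = 1 + 4*2 = 1 + 8 = 9)
r = 9 (r = 3² = 9)
(R + J)*r = (9 - 1)*9 = 8*9 = 72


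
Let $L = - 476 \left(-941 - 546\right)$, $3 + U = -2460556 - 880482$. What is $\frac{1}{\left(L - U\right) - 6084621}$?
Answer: $- \frac{1}{2035768} \approx -4.9122 \cdot 10^{-7}$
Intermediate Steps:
$U = -3341041$ ($U = -3 - 3341038 = -3341041$)
$L = 707812$ ($L = \left(-476\right) \left(-1487\right) = 707812$)
$\frac{1}{\left(L - U\right) - 6084621} = \frac{1}{\left(707812 - -3341041\right) - 6084621} = \frac{1}{\left(707812 + 3341041\right) - 6084621} = \frac{1}{4048853 - 6084621} = \frac{1}{-2035768} = - \frac{1}{2035768}$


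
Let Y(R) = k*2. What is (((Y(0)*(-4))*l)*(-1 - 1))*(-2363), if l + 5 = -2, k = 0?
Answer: 0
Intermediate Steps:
l = -7 (l = -5 - 2 = -7)
Y(R) = 0 (Y(R) = 0*2 = 0)
(((Y(0)*(-4))*l)*(-1 - 1))*(-2363) = (((0*(-4))*(-7))*(-1 - 1))*(-2363) = ((0*(-7))*(-2))*(-2363) = (0*(-2))*(-2363) = 0*(-2363) = 0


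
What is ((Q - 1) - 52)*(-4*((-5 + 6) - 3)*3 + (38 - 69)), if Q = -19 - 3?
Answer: 525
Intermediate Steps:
Q = -22
((Q - 1) - 52)*(-4*((-5 + 6) - 3)*3 + (38 - 69)) = ((-22 - 1) - 52)*(-4*((-5 + 6) - 3)*3 + (38 - 69)) = (-23 - 52)*(-4*(1 - 3)*3 - 31) = -75*(-4*(-2)*3 - 31) = -75*(8*3 - 31) = -75*(24 - 31) = -75*(-7) = 525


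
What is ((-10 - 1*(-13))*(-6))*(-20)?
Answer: 360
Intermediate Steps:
((-10 - 1*(-13))*(-6))*(-20) = ((-10 + 13)*(-6))*(-20) = (3*(-6))*(-20) = -18*(-20) = 360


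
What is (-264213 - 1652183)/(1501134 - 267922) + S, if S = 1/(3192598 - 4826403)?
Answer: -782754649998/503706982915 ≈ -1.5540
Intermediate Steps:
S = -1/1633805 (S = 1/(-1633805) = -1/1633805 ≈ -6.1207e-7)
(-264213 - 1652183)/(1501134 - 267922) + S = (-264213 - 1652183)/(1501134 - 267922) - 1/1633805 = -1916396/1233212 - 1/1633805 = -1916396*1/1233212 - 1/1633805 = -479099/308303 - 1/1633805 = -782754649998/503706982915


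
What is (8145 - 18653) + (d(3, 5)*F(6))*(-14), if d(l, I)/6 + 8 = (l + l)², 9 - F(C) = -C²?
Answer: -116348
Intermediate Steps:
F(C) = 9 + C² (F(C) = 9 - (-1)*C² = 9 + C²)
d(l, I) = -48 + 24*l² (d(l, I) = -48 + 6*(l + l)² = -48 + 6*(2*l)² = -48 + 6*(4*l²) = -48 + 24*l²)
(8145 - 18653) + (d(3, 5)*F(6))*(-14) = (8145 - 18653) + ((-48 + 24*3²)*(9 + 6²))*(-14) = -10508 + ((-48 + 24*9)*(9 + 36))*(-14) = -10508 + ((-48 + 216)*45)*(-14) = -10508 + (168*45)*(-14) = -10508 + 7560*(-14) = -10508 - 105840 = -116348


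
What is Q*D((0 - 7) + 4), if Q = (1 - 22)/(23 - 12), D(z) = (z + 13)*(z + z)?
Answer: 1260/11 ≈ 114.55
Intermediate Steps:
D(z) = 2*z*(13 + z) (D(z) = (13 + z)*(2*z) = 2*z*(13 + z))
Q = -21/11 ≈ -1.9091
Q*D((0 - 7) + 4) = -42*((0 - 7) + 4)*(13 + ((0 - 7) + 4))/11 = -42*(-7 + 4)*(13 + (-7 + 4))/11 = -42*(-3)*(13 - 3)/11 = -42*(-3)*10/11 = -21/11*(-60) = 1260/11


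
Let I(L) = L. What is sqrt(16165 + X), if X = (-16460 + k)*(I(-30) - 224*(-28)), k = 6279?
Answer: 3*I*sqrt(7059293) ≈ 7970.8*I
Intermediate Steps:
X = -63549802 (X = (-16460 + 6279)*(-30 - 224*(-28)) = -10181*(-30 + 6272) = -10181*6242 = -63549802)
sqrt(16165 + X) = sqrt(16165 - 63549802) = sqrt(-63533637) = 3*I*sqrt(7059293)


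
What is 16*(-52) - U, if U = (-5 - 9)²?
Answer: -1028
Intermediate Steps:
U = 196 (U = (-14)² = 196)
16*(-52) - U = 16*(-52) - 1*196 = -832 - 196 = -1028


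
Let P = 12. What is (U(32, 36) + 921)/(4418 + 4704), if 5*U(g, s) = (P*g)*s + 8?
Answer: 18437/45610 ≈ 0.40423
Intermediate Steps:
U(g, s) = 8/5 + 12*g*s/5 (U(g, s) = ((12*g)*s + 8)/5 = (12*g*s + 8)/5 = (8 + 12*g*s)/5 = 8/5 + 12*g*s/5)
(U(32, 36) + 921)/(4418 + 4704) = ((8/5 + (12/5)*32*36) + 921)/(4418 + 4704) = ((8/5 + 13824/5) + 921)/9122 = (13832/5 + 921)*(1/9122) = (18437/5)*(1/9122) = 18437/45610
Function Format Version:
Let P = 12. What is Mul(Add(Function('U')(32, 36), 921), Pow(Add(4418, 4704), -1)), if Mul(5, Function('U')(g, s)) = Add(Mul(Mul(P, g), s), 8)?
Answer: Rational(18437, 45610) ≈ 0.40423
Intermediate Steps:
Function('U')(g, s) = Add(Rational(8, 5), Mul(Rational(12, 5), g, s)) (Function('U')(g, s) = Mul(Rational(1, 5), Add(Mul(Mul(12, g), s), 8)) = Mul(Rational(1, 5), Add(Mul(12, g, s), 8)) = Mul(Rational(1, 5), Add(8, Mul(12, g, s))) = Add(Rational(8, 5), Mul(Rational(12, 5), g, s)))
Mul(Add(Function('U')(32, 36), 921), Pow(Add(4418, 4704), -1)) = Mul(Add(Add(Rational(8, 5), Mul(Rational(12, 5), 32, 36)), 921), Pow(Add(4418, 4704), -1)) = Mul(Add(Add(Rational(8, 5), Rational(13824, 5)), 921), Pow(9122, -1)) = Mul(Add(Rational(13832, 5), 921), Rational(1, 9122)) = Mul(Rational(18437, 5), Rational(1, 9122)) = Rational(18437, 45610)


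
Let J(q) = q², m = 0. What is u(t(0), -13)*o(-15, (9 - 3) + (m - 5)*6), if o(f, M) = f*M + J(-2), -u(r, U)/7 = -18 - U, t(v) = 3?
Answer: 12740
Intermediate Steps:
u(r, U) = 126 + 7*U (u(r, U) = -7*(-18 - U) = 126 + 7*U)
o(f, M) = 4 + M*f (o(f, M) = f*M + (-2)² = M*f + 4 = 4 + M*f)
u(t(0), -13)*o(-15, (9 - 3) + (m - 5)*6) = (126 + 7*(-13))*(4 + ((9 - 3) + (0 - 5)*6)*(-15)) = (126 - 91)*(4 + (6 - 5*6)*(-15)) = 35*(4 + (6 - 30)*(-15)) = 35*(4 - 24*(-15)) = 35*(4 + 360) = 35*364 = 12740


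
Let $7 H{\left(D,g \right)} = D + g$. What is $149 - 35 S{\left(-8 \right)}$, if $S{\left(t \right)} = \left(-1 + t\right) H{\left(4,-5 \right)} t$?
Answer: $509$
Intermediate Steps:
$H{\left(D,g \right)} = \frac{D}{7} + \frac{g}{7}$ ($H{\left(D,g \right)} = \frac{D + g}{7} = \frac{D}{7} + \frac{g}{7}$)
$S{\left(t \right)} = t \left(\frac{1}{7} - \frac{t}{7}\right)$ ($S{\left(t \right)} = \left(-1 + t\right) \left(\frac{1}{7} \cdot 4 + \frac{1}{7} \left(-5\right)\right) t = \left(-1 + t\right) \left(\frac{4}{7} - \frac{5}{7}\right) t = \left(-1 + t\right) \left(- \frac{1}{7}\right) t = \left(\frac{1}{7} - \frac{t}{7}\right) t = t \left(\frac{1}{7} - \frac{t}{7}\right)$)
$149 - 35 S{\left(-8 \right)} = 149 - 35 \cdot \frac{1}{7} \left(-8\right) \left(1 - -8\right) = 149 - 35 \cdot \frac{1}{7} \left(-8\right) \left(1 + 8\right) = 149 - 35 \cdot \frac{1}{7} \left(-8\right) 9 = 149 - -360 = 149 + 360 = 509$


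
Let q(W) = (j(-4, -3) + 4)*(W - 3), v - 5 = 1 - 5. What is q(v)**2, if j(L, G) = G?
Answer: 4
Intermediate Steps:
v = 1 (v = 5 + (1 - 5) = 5 - 4 = 1)
q(W) = -3 + W (q(W) = (-3 + 4)*(W - 3) = 1*(-3 + W) = -3 + W)
q(v)**2 = (-3 + 1)**2 = (-2)**2 = 4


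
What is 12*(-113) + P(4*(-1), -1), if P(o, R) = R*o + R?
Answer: -1353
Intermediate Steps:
P(o, R) = R + R*o
12*(-113) + P(4*(-1), -1) = 12*(-113) - (1 + 4*(-1)) = -1356 - (1 - 4) = -1356 - 1*(-3) = -1356 + 3 = -1353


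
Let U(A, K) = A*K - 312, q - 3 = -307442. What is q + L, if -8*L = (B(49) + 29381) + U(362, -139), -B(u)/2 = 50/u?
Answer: -119474787/392 ≈ -3.0478e+5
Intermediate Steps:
q = -307439 (q = 3 - 307442 = -307439)
B(u) = -100/u
U(A, K) = -312 + A*K
L = 1041301/392 (L = -((-100/49 + 29381) + (-312 + 362*(-139)))/8 = -((-100*1/49 + 29381) + (-312 - 50318))/8 = -((-100/49 + 29381) - 50630)/8 = -(1439569/49 - 50630)/8 = -⅛*(-1041301/49) = 1041301/392 ≈ 2656.4)
q + L = -307439 + 1041301/392 = -119474787/392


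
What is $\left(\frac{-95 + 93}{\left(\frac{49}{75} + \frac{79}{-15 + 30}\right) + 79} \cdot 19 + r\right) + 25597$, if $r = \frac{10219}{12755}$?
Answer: $\frac{693147285092}{27078865} \approx 25597.0$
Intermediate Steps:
$r = \frac{10219}{12755}$ ($r = 10219 \cdot \frac{1}{12755} = \frac{10219}{12755} \approx 0.80118$)
$\left(\frac{-95 + 93}{\left(\frac{49}{75} + \frac{79}{-15 + 30}\right) + 79} \cdot 19 + r\right) + 25597 = \left(\frac{-95 + 93}{\left(\frac{49}{75} + \frac{79}{-15 + 30}\right) + 79} \cdot 19 + \frac{10219}{12755}\right) + 25597 = \left(- \frac{2}{\left(49 \cdot \frac{1}{75} + \frac{79}{15}\right) + 79} \cdot 19 + \frac{10219}{12755}\right) + 25597 = \left(- \frac{2}{\left(\frac{49}{75} + 79 \cdot \frac{1}{15}\right) + 79} \cdot 19 + \frac{10219}{12755}\right) + 25597 = \left(- \frac{2}{\left(\frac{49}{75} + \frac{79}{15}\right) + 79} \cdot 19 + \frac{10219}{12755}\right) + 25597 = \left(- \frac{2}{\frac{148}{25} + 79} \cdot 19 + \frac{10219}{12755}\right) + 25597 = \left(- \frac{2}{\frac{2123}{25}} \cdot 19 + \frac{10219}{12755}\right) + 25597 = \left(\left(-2\right) \frac{25}{2123} \cdot 19 + \frac{10219}{12755}\right) + 25597 = \left(\left(- \frac{50}{2123}\right) 19 + \frac{10219}{12755}\right) + 25597 = \left(- \frac{950}{2123} + \frac{10219}{12755}\right) + 25597 = \frac{9577687}{27078865} + 25597 = \frac{693147285092}{27078865}$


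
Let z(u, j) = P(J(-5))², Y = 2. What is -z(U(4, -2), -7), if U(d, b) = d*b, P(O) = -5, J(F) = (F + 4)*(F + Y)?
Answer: -25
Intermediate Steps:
J(F) = (2 + F)*(4 + F) (J(F) = (F + 4)*(F + 2) = (4 + F)*(2 + F) = (2 + F)*(4 + F))
U(d, b) = b*d
z(u, j) = 25 (z(u, j) = (-5)² = 25)
-z(U(4, -2), -7) = -1*25 = -25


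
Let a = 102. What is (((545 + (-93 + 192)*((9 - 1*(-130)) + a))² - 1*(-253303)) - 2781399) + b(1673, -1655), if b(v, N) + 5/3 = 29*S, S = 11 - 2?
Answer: 1779082138/3 ≈ 5.9303e+8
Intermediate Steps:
S = 9
b(v, N) = 778/3 (b(v, N) = -5/3 + 29*9 = -5/3 + 261 = 778/3)
(((545 + (-93 + 192)*((9 - 1*(-130)) + a))² - 1*(-253303)) - 2781399) + b(1673, -1655) = (((545 + (-93 + 192)*((9 - 1*(-130)) + 102))² - 1*(-253303)) - 2781399) + 778/3 = (((545 + 99*((9 + 130) + 102))² + 253303) - 2781399) + 778/3 = (((545 + 99*(139 + 102))² + 253303) - 2781399) + 778/3 = (((545 + 99*241)² + 253303) - 2781399) + 778/3 = (((545 + 23859)² + 253303) - 2781399) + 778/3 = ((24404² + 253303) - 2781399) + 778/3 = ((595555216 + 253303) - 2781399) + 778/3 = (595808519 - 2781399) + 778/3 = 593027120 + 778/3 = 1779082138/3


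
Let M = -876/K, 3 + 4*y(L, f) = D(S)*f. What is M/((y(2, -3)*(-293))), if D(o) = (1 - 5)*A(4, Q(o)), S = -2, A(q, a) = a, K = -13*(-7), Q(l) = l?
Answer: -1168/239967 ≈ -0.0048673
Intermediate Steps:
K = 91
D(o) = -4*o (D(o) = (1 - 5)*o = -4*o)
y(L, f) = -¾ + 2*f (y(L, f) = -¾ + ((-4*(-2))*f)/4 = -¾ + (8*f)/4 = -¾ + 2*f)
M = -876/91 ≈ -9.6264
M/((y(2, -3)*(-293))) = -876*(-1/(293*(-¾ + 2*(-3))))/91 = -876*(-1/(293*(-¾ - 6)))/91 = -876/(91*((-27/4*(-293)))) = -876/(91*7911/4) = -876/91*4/7911 = -1168/239967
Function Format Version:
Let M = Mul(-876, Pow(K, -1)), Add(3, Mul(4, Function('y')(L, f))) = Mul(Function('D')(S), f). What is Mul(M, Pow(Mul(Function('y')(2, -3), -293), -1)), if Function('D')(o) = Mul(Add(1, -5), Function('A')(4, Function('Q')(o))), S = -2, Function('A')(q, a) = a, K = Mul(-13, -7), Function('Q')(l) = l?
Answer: Rational(-1168, 239967) ≈ -0.0048673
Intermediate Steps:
K = 91
Function('D')(o) = Mul(-4, o) (Function('D')(o) = Mul(Add(1, -5), o) = Mul(-4, o))
Function('y')(L, f) = Add(Rational(-3, 4), Mul(2, f)) (Function('y')(L, f) = Add(Rational(-3, 4), Mul(Rational(1, 4), Mul(Mul(-4, -2), f))) = Add(Rational(-3, 4), Mul(Rational(1, 4), Mul(8, f))) = Add(Rational(-3, 4), Mul(2, f)))
M = Rational(-876, 91) (M = Mul(-876, Pow(91, -1)) = Mul(-876, Rational(1, 91)) = Rational(-876, 91) ≈ -9.6264)
Mul(M, Pow(Mul(Function('y')(2, -3), -293), -1)) = Mul(Rational(-876, 91), Pow(Mul(Add(Rational(-3, 4), Mul(2, -3)), -293), -1)) = Mul(Rational(-876, 91), Pow(Mul(Add(Rational(-3, 4), -6), -293), -1)) = Mul(Rational(-876, 91), Pow(Mul(Rational(-27, 4), -293), -1)) = Mul(Rational(-876, 91), Pow(Rational(7911, 4), -1)) = Mul(Rational(-876, 91), Rational(4, 7911)) = Rational(-1168, 239967)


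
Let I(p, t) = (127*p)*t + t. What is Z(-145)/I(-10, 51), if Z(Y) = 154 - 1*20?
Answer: -134/64719 ≈ -0.0020705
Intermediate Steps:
Z(Y) = 134 (Z(Y) = 154 - 20 = 134)
I(p, t) = t + 127*p*t (I(p, t) = 127*p*t + t = t + 127*p*t)
Z(-145)/I(-10, 51) = 134/((51*(1 + 127*(-10)))) = 134/((51*(1 - 1270))) = 134/((51*(-1269))) = 134/(-64719) = 134*(-1/64719) = -134/64719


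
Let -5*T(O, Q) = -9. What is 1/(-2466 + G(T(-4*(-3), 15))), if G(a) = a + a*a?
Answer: -25/61524 ≈ -0.00040635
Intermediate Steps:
T(O, Q) = 9/5 (T(O, Q) = -⅕*(-9) = 9/5)
G(a) = a + a²
1/(-2466 + G(T(-4*(-3), 15))) = 1/(-2466 + 9*(1 + 9/5)/5) = 1/(-2466 + (9/5)*(14/5)) = 1/(-2466 + 126/25) = 1/(-61524/25) = -25/61524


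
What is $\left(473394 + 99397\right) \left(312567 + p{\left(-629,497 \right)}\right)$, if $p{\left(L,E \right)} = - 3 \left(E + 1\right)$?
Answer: $178179814743$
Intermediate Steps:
$p{\left(L,E \right)} = -3 - 3 E$ ($p{\left(L,E \right)} = - 3 \left(1 + E\right) = -3 - 3 E$)
$\left(473394 + 99397\right) \left(312567 + p{\left(-629,497 \right)}\right) = \left(473394 + 99397\right) \left(312567 - 1494\right) = 572791 \left(312567 - 1494\right) = 572791 \cdot 311073 = 178179814743$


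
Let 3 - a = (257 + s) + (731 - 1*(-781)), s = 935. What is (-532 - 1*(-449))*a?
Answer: 224183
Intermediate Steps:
a = -2701 (a = 3 - ((257 + 935) + (731 - 1*(-781))) = 3 - (1192 + (731 + 781)) = 3 - (1192 + 1512) = 3 - 1*2704 = 3 - 2704 = -2701)
(-532 - 1*(-449))*a = (-532 - 1*(-449))*(-2701) = (-532 + 449)*(-2701) = -83*(-2701) = 224183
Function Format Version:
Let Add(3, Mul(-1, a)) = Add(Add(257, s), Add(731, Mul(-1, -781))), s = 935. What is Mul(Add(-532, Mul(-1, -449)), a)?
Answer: 224183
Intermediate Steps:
a = -2701 (a = Add(3, Mul(-1, Add(Add(257, 935), Add(731, Mul(-1, -781))))) = Add(3, Mul(-1, Add(1192, Add(731, 781)))) = Add(3, Mul(-1, Add(1192, 1512))) = Add(3, Mul(-1, 2704)) = Add(3, -2704) = -2701)
Mul(Add(-532, Mul(-1, -449)), a) = Mul(Add(-532, Mul(-1, -449)), -2701) = Mul(Add(-532, 449), -2701) = Mul(-83, -2701) = 224183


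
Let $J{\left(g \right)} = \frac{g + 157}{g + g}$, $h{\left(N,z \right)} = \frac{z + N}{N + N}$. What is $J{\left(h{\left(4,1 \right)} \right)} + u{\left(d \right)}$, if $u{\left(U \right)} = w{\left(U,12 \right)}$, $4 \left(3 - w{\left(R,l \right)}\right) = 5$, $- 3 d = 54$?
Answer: $\frac{2557}{20} \approx 127.85$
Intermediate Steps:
$d = -18$ ($d = \left(- \frac{1}{3}\right) 54 = -18$)
$w{\left(R,l \right)} = \frac{7}{4}$ ($w{\left(R,l \right)} = 3 - \frac{5}{4} = \frac{7}{4}$)
$h{\left(N,z \right)} = \frac{N + z}{2 N}$
$J{\left(g \right)} = \frac{157 + g}{2 g}$
$u{\left(U \right)} = \frac{7}{4}$
$J{\left(h{\left(4,1 \right)} \right)} + u{\left(d \right)} = \frac{157 + \frac{4 + 1}{2 \cdot 4}}{2 \frac{4 + 1}{2 \cdot 4}} + \frac{7}{4} = \frac{157 + \frac{1}{2} \cdot \frac{1}{4} \cdot 5}{2 \cdot \frac{1}{2} \cdot \frac{1}{4} \cdot 5} + \frac{7}{4} = \frac{157 + \frac{5}{8}}{2 \cdot \frac{5}{8}} + \frac{7}{4} = \frac{1}{2} \cdot \frac{8}{5} \cdot \frac{1261}{8} + \frac{7}{4} = \frac{1261}{10} + \frac{7}{4} = \frac{2557}{20}$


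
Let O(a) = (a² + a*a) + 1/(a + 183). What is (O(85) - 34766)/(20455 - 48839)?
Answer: 5444687/7606912 ≈ 0.71576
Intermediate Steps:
O(a) = 1/(183 + a) + 2*a² (O(a) = (a² + a²) + 1/(183 + a) = 2*a² + 1/(183 + a) = 1/(183 + a) + 2*a²)
(O(85) - 34766)/(20455 - 48839) = ((1 + 2*85³ + 366*85²)/(183 + 85) - 34766)/(20455 - 48839) = ((1 + 2*614125 + 366*7225)/268 - 34766)/(-28384) = ((1 + 1228250 + 2644350)/268 - 34766)*(-1/28384) = ((1/268)*3872601 - 34766)*(-1/28384) = (3872601/268 - 34766)*(-1/28384) = -5444687/268*(-1/28384) = 5444687/7606912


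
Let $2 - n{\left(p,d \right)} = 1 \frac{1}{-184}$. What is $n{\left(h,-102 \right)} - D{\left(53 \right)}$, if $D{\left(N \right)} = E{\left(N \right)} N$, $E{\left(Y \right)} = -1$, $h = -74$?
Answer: $\frac{10121}{184} \approx 55.005$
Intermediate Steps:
$n{\left(p,d \right)} = \frac{369}{184}$ ($n{\left(p,d \right)} = 2 - 1 \frac{1}{-184} = 2 - 1 \left(- \frac{1}{184}\right) = 2 - - \frac{1}{184} = 2 + \frac{1}{184} = \frac{369}{184}$)
$D{\left(N \right)} = - N$
$n{\left(h,-102 \right)} - D{\left(53 \right)} = \frac{369}{184} - \left(-1\right) 53 = \frac{369}{184} - -53 = \frac{369}{184} + 53 = \frac{10121}{184}$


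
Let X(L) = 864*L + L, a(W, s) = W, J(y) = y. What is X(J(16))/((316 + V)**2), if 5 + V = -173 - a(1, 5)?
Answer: 13840/18769 ≈ 0.73739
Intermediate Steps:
X(L) = 865*L
V = -179 (V = -5 + (-173 - 1*1) = -5 + (-173 - 1) = -5 - 174 = -179)
X(J(16))/((316 + V)**2) = (865*16)/((316 - 179)**2) = 13840/(137**2) = 13840/18769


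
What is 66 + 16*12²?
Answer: 2370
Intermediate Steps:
66 + 16*12² = 66 + 16*144 = 66 + 2304 = 2370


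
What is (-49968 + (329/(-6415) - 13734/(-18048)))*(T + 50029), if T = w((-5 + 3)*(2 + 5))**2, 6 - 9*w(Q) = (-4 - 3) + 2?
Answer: -390733007151478879/156300192 ≈ -2.4999e+9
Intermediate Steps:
w(Q) = 11/9 (w(Q) = 2/3 - ((-4 - 3) + 2)/9 = 2/3 - (-7 + 2)/9 = 2/3 - 1/9*(-5) = 2/3 + 5/9 = 11/9)
T = 121/81 (T = (11/9)**2 = 121/81 ≈ 1.4938)
(-49968 + (329/(-6415) - 13734/(-18048)))*(T + 50029) = (-49968 + (329/(-6415) - 13734/(-18048)))*(121/81 + 50029) = (-49968 + (329*(-1/6415) - 13734*(-1/18048)))*(4052470/81) = (-49968 + (-329/6415 + 2289/3008))*(4052470/81) = (-49968 + 13694303/19296320)*(4052470/81) = -964184823457/19296320*4052470/81 = -390733007151478879/156300192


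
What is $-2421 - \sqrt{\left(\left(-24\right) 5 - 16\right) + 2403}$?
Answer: $-2421 - \sqrt{2267} \approx -2468.6$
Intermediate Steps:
$-2421 - \sqrt{\left(\left(-24\right) 5 - 16\right) + 2403} = -2421 - \sqrt{\left(-120 - 16\right) + 2403} = -2421 - \sqrt{-136 + 2403} = -2421 - \sqrt{2267}$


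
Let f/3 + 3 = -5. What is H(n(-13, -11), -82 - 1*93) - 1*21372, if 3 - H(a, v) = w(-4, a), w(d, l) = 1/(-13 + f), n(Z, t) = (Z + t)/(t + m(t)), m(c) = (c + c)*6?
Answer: -790652/37 ≈ -21369.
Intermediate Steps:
m(c) = 12*c (m(c) = (2*c)*6 = 12*c)
f = -24 (f = -9 + 3*(-5) = -9 - 15 = -24)
n(Z, t) = (Z + t)/(13*t) (n(Z, t) = (Z + t)/(t + 12*t) = (Z + t)/((13*t)) = (Z + t)*(1/(13*t)) = (Z + t)/(13*t))
w(d, l) = -1/37 (w(d, l) = 1/(-13 - 24) = 1/(-37) = -1/37)
H(a, v) = 112/37 (H(a, v) = 3 - 1*(-1/37) = 3 + 1/37 = 112/37)
H(n(-13, -11), -82 - 1*93) - 1*21372 = 112/37 - 1*21372 = 112/37 - 21372 = -790652/37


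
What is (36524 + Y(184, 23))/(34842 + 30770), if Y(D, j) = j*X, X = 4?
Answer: 9154/16403 ≈ 0.55807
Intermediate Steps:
Y(D, j) = 4*j (Y(D, j) = j*4 = 4*j)
(36524 + Y(184, 23))/(34842 + 30770) = (36524 + 4*23)/(34842 + 30770) = (36524 + 92)/65612 = 36616*(1/65612) = 9154/16403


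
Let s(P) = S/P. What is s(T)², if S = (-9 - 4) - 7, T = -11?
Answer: 400/121 ≈ 3.3058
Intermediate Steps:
S = -20 (S = -13 - 7 = -20)
s(P) = -20/P
s(T)² = (-20/(-11))² = (-20*(-1/11))² = (20/11)² = 400/121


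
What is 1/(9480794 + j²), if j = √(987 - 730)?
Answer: 1/9481051 ≈ 1.0547e-7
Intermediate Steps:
j = √257 ≈ 16.031
1/(9480794 + j²) = 1/(9480794 + (√257)²) = 1/(9480794 + 257) = 1/9481051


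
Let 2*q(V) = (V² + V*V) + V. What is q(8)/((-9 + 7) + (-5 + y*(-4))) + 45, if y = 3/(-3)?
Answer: 67/3 ≈ 22.333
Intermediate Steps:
q(V) = V² + V/2 (q(V) = ((V² + V*V) + V)/2 = ((V² + V²) + V)/2 = (2*V² + V)/2 = (V + 2*V²)/2 = V² + V/2)
y = -1 (y = 3*(-⅓) = -1)
q(8)/((-9 + 7) + (-5 + y*(-4))) + 45 = (8*(½ + 8))/((-9 + 7) + (-5 - 1*(-4))) + 45 = (8*(17/2))/(-2 + (-5 + 4)) + 45 = 68/(-2 - 1) + 45 = 68/(-3) + 45 = -⅓*68 + 45 = -68/3 + 45 = 67/3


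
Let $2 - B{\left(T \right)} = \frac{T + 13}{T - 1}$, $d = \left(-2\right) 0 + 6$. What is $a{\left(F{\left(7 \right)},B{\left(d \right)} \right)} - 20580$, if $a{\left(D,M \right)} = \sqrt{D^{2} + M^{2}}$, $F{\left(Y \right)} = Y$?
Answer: $-20580 + \frac{\sqrt{1306}}{5} \approx -20573.0$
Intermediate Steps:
$d = 6$ ($d = 0 + 6 = 6$)
$B{\left(T \right)} = 2 - \frac{13 + T}{-1 + T}$ ($B{\left(T \right)} = 2 - \frac{T + 13}{T - 1} = 2 - \frac{13 + T}{-1 + T}$)
$a{\left(F{\left(7 \right)},B{\left(d \right)} \right)} - 20580 = \sqrt{7^{2} + \left(\frac{-15 + 6}{-1 + 6}\right)^{2}} - 20580 = \sqrt{49 + \left(\frac{1}{5} \left(-9\right)\right)^{2}} - 20580 = \sqrt{49 + \left(- \frac{9}{5}\right)^{2}} - 20580 = \sqrt{49 + \frac{81}{25}} - 20580 = \sqrt{\frac{1306}{25}} - 20580 = \frac{\sqrt{1306}}{5} - 20580 = -20580 + \frac{\sqrt{1306}}{5}$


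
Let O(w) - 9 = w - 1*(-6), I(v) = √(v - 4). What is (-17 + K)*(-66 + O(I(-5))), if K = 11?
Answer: 306 - 18*I ≈ 306.0 - 18.0*I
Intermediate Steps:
I(v) = √(-4 + v)
O(w) = 15 + w (O(w) = 9 + (w - 1*(-6)) = 9 + (w + 6) = 9 + (6 + w) = 15 + w)
(-17 + K)*(-66 + O(I(-5))) = (-17 + 11)*(-66 + (15 + √(-4 - 5))) = -6*(-66 + (15 + √(-9))) = -6*(-66 + (15 + 3*I)) = -6*(-51 + 3*I) = 306 - 18*I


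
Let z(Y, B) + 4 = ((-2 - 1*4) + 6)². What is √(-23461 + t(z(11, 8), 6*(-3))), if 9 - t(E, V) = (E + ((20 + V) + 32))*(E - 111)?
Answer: I*√20002 ≈ 141.43*I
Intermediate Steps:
z(Y, B) = -4 (z(Y, B) = -4 + ((-2 - 1*4) + 6)² = -4 + ((-2 - 4) + 6)² = -4 + (-6 + 6)² = -4 + 0² = -4 + 0 = -4)
t(E, V) = 9 - (-111 + E)*(52 + E + V) (t(E, V) = 9 - (E + ((20 + V) + 32))*(E - 111) = 9 - (E + (52 + V))*(-111 + E) = 9 - (52 + E + V)*(-111 + E) = 9 - (-111 + E)*(52 + E + V))
√(-23461 + t(z(11, 8), 6*(-3))) = √(-23461 + (5781 - 1*(-4)² + 59*(-4) + 111*(6*(-3)) - 1*(-4)*6*(-3))) = √(-23461 + (5781 - 1*16 - 236 + 111*(-18) - 1*(-4)*(-18))) = √(-23461 + (5781 - 16 - 236 - 1998 - 72)) = √(-23461 + 3459) = √(-20002) = I*√20002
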